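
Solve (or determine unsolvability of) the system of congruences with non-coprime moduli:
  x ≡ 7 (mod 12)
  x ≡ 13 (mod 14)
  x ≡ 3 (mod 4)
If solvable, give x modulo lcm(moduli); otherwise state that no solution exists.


Moduli 12, 14, 4 are not pairwise coprime, so CRT works modulo lcm(m_i) when all pairwise compatibility conditions hold.
Pairwise compatibility: gcd(m_i, m_j) must divide a_i - a_j for every pair.
Merge one congruence at a time:
  Start: x ≡ 7 (mod 12).
  Combine with x ≡ 13 (mod 14): gcd(12, 14) = 2; 13 - 7 = 6, which IS divisible by 2, so compatible.
    Write x = 7 + 12·t and substitute into x ≡ 13 (mod 14): 12·t ≡ 13 − 7 = 6 (mod 14).
    Divide the congruence (and modulus) by g = 2: 6·t ≡ 3 (mod 7).
    The inverse of 6 mod 7 is 6 (since 6·6 = 36 = 5·7 + 1), so t ≡ 6·3 = 18 ≡ 4 (mod 7).
    Then x = 7 + 12·4 = 55, valid modulo lcm(12, 14) = 84: x ≡ 55 (mod 84).
  Combine with x ≡ 3 (mod 4): gcd(84, 4) = 4; 3 - 55 = -52, which IS divisible by 4, so compatible.
    Write x = 55 + 84·t and substitute into x ≡ 3 (mod 4): 84·t ≡ 3 − 55 = -52 (mod 4).
    Divide the congruence (and modulus) by g = 4: 21·t ≡ -13 (mod 1).
    Modulo 1 every t works; take t = 0.
    Then x = 55 + 84·0 = 55, valid modulo lcm(84, 4) = 84: x ≡ 55 (mod 84).
Verify: 55 mod 12 = 7, 55 mod 14 = 13, 55 mod 4 = 3.

x ≡ 55 (mod 84).


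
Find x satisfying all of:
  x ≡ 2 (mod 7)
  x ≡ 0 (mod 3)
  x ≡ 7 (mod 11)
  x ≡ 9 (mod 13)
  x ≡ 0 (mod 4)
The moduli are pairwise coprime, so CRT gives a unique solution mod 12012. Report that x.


Product of moduli M = 7 · 3 · 11 · 13 · 4 = 12012.
Merge one congruence at a time:
  Start: x ≡ 2 (mod 7).
  Combine with x ≡ 0 (mod 3); new modulus lcm = 21.
    Write x = 2 + 7·t and substitute into x ≡ 0 (mod 3): 7·t ≡ 0 − 2 = -2 (mod 3).
    Reduce coefficients mod 3: 1·t ≡ 1 (mod 3).
    So t ≡ 1 (mod 3).
    Then x = 2 + 7·1 = 9, valid modulo lcm(7, 3) = 21: x ≡ 9 (mod 21).
  Combine with x ≡ 7 (mod 11); new modulus lcm = 231.
    Write x = 9 + 21·t and substitute into x ≡ 7 (mod 11): 21·t ≡ 7 − 9 = -2 (mod 11).
    Reduce coefficients mod 11: 10·t ≡ 9 (mod 11).
    The inverse of 10 mod 11 is 10 (since 10·10 = 100 = 9·11 + 1), so t ≡ 10·9 = 90 ≡ 2 (mod 11).
    Then x = 9 + 21·2 = 51, valid modulo lcm(21, 11) = 231: x ≡ 51 (mod 231).
  Combine with x ≡ 9 (mod 13); new modulus lcm = 3003.
    Write x = 51 + 231·t and substitute into x ≡ 9 (mod 13): 231·t ≡ 9 − 51 = -42 (mod 13).
    Reduce coefficients mod 13: 10·t ≡ 10 (mod 13).
    The inverse of 10 mod 13 is 4 (since 10·4 = 40 = 3·13 + 1), so t ≡ 4·10 = 40 ≡ 1 (mod 13).
    Then x = 51 + 231·1 = 282, valid modulo lcm(231, 13) = 3003: x ≡ 282 (mod 3003).
  Combine with x ≡ 0 (mod 4); new modulus lcm = 12012.
    Write x = 282 + 3003·t and substitute into x ≡ 0 (mod 4): 3003·t ≡ 0 − 282 = -282 (mod 4).
    Reduce coefficients mod 4: 3·t ≡ 2 (mod 4).
    The inverse of 3 mod 4 is 3 (since 3·3 = 9 = 2·4 + 1), so t ≡ 3·2 = 6 ≡ 2 (mod 4).
    Then x = 282 + 3003·2 = 6288, valid modulo lcm(3003, 4) = 12012: x ≡ 6288 (mod 12012).
Verify against each original: 6288 mod 7 = 2, 6288 mod 3 = 0, 6288 mod 11 = 7, 6288 mod 13 = 9, 6288 mod 4 = 0.

x ≡ 6288 (mod 12012).


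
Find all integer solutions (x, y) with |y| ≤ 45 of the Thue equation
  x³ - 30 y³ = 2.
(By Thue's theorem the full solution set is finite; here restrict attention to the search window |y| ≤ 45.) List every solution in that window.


The equation is x³ - 30y³ = 2. For fixed y, x³ = 30·y³ + 2, so a solution requires the RHS to be a perfect cube.
Strategy: iterate y from -45 to 45, compute RHS = 30·y³ + 2, and check whether it is a (positive or negative) perfect cube.
Check small values of y:
  y = 0: RHS = 2 is not a perfect cube.
  y = 1: RHS = 32 is not a perfect cube.
  y = -1: RHS = -28 is not a perfect cube.
  y = 2: RHS = 242 is not a perfect cube.
  y = -2: RHS = -238 is not a perfect cube.
  y = 3: RHS = 812 is not a perfect cube.
  y = -3: RHS = -808 is not a perfect cube.
Continuing the search up to |y| = 45 finds no solutions either.
No (x, y) in the scanned range satisfies the equation.

No integer solutions with |y| ≤ 45.


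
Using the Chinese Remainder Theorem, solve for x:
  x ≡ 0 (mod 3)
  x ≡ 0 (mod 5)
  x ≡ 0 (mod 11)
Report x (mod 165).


Moduli 3, 5, 11 are pairwise coprime; by CRT there is a unique solution modulo M = 3 · 5 · 11 = 165.
Solve pairwise, accumulating the modulus:
  Start with x ≡ 0 (mod 3).
  Combine with x ≡ 0 (mod 5): since gcd(3, 5) = 1, we get a unique residue mod 15.
    Write x = 0 + 3·t and substitute into x ≡ 0 (mod 5): 3·t ≡ 0 − 0 = 0 (mod 5).
    The inverse of 3 mod 5 is 2 (since 3·2 = 6 = 1·5 + 1), so t ≡ 2·0 = 0 ≡ 0 (mod 5).
    Then x = 0 + 3·0 = 0, valid modulo lcm(3, 5) = 15: x ≡ 0 (mod 15).
  Combine with x ≡ 0 (mod 11): since gcd(15, 11) = 1, we get a unique residue mod 165.
    Write x = 0 + 15·t and substitute into x ≡ 0 (mod 11): 15·t ≡ 0 − 0 = 0 (mod 11).
    Reduce coefficients mod 11: 4·t ≡ 0 (mod 11).
    The inverse of 4 mod 11 is 3 (since 4·3 = 12 = 1·11 + 1), so t ≡ 3·0 = 0 ≡ 0 (mod 11).
    Then x = 0 + 15·0 = 0, valid modulo lcm(15, 11) = 165: x ≡ 0 (mod 165).
Verify: 0 mod 3 = 0 ✓, 0 mod 5 = 0 ✓, 0 mod 11 = 0 ✓.

x ≡ 0 (mod 165).


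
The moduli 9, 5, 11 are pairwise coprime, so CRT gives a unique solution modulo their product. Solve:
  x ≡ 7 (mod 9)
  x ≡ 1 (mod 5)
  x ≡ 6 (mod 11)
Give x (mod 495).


Moduli 9, 5, 11 are pairwise coprime; by CRT there is a unique solution modulo M = 9 · 5 · 11 = 495.
Solve pairwise, accumulating the modulus:
  Start with x ≡ 7 (mod 9).
  Combine with x ≡ 1 (mod 5): since gcd(9, 5) = 1, we get a unique residue mod 45.
    Write x = 7 + 9·t and substitute into x ≡ 1 (mod 5): 9·t ≡ 1 − 7 = -6 (mod 5).
    Reduce coefficients mod 5: 4·t ≡ 4 (mod 5).
    The inverse of 4 mod 5 is 4 (since 4·4 = 16 = 3·5 + 1), so t ≡ 4·4 = 16 ≡ 1 (mod 5).
    Then x = 7 + 9·1 = 16, valid modulo lcm(9, 5) = 45: x ≡ 16 (mod 45).
  Combine with x ≡ 6 (mod 11): since gcd(45, 11) = 1, we get a unique residue mod 495.
    Write x = 16 + 45·t and substitute into x ≡ 6 (mod 11): 45·t ≡ 6 − 16 = -10 (mod 11).
    Reduce coefficients mod 11: 1·t ≡ 1 (mod 11).
    So t ≡ 1 (mod 11).
    Then x = 16 + 45·1 = 61, valid modulo lcm(45, 11) = 495: x ≡ 61 (mod 495).
Verify: 61 mod 9 = 7 ✓, 61 mod 5 = 1 ✓, 61 mod 11 = 6 ✓.

x ≡ 61 (mod 495).


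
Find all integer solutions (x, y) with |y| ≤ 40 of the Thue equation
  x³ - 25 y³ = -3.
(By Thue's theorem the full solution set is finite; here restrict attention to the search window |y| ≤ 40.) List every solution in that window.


The equation is x³ - 25y³ = -3. For fixed y, x³ = 25·y³ − 3, so a solution requires the RHS to be a perfect cube.
Strategy: iterate y from -40 to 40, compute RHS = 25·y³ − 3, and check whether it is a (positive or negative) perfect cube.
Check small values of y:
  y = 0: RHS = -3 is not a perfect cube.
  y = 1: RHS = 22 is not a perfect cube.
  y = -1: RHS = -28 is not a perfect cube.
  y = 2: RHS = 197 is not a perfect cube.
  y = -2: RHS = -203 is not a perfect cube.
  y = 3: RHS = 672 is not a perfect cube.
  y = -3: RHS = -678 is not a perfect cube.
Continuing the search up to |y| = 40 finds no solutions either.
No (x, y) in the scanned range satisfies the equation.

No integer solutions with |y| ≤ 40.


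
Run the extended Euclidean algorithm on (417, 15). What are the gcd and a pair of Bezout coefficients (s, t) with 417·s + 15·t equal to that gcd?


Euclidean algorithm on (417, 15) — divide until remainder is 0:
  417 = 27 · 15 + 12
  15 = 1 · 12 + 3
  12 = 4 · 3 + 0
gcd(417, 15) = 3.
Track Bezout coefficients alongside the remainders: start with r₀ = 417 = a·1 + b·0 (s = 1, t = 0) and r₁ = 15 = a·0 + b·1 (s = 0, t = 1); each new remainder r_{k+1} = r_{k-1} − q_k·r_k inherits s_{k+1} = s_{k-1} − q_k·s_k, t_{k+1} = t_{k-1} − q_k·t_k, so r_k = a·s_k + b·t_k at every step:
  q = 27: r = 12, s = 1 − 27·0 = 1, t = 0 − 27·1 = -27  (check: 417·1 + 15·(-27) = 12)
  q = 1: r = 3, s = 0 − 1·1 = -1, t = 1 − 1·(-27) = 28  (check: 417·(-1) + 15·28 = 3)
The row with r = 3 (the gcd) gives the Bezout coefficients s = -1, t = 28.
Result: 417 · (-1) + 15 · (28) = 3.

gcd(417, 15) = 3; s = -1, t = 28 (check: 417·(-1) + 15·28 = 3).


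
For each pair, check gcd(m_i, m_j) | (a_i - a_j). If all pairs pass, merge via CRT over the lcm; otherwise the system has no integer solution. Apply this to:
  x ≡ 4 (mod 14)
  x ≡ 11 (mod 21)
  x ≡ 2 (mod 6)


Moduli 14, 21, 6 are not pairwise coprime, so CRT works modulo lcm(m_i) when all pairwise compatibility conditions hold.
Pairwise compatibility: gcd(m_i, m_j) must divide a_i - a_j for every pair.
Merge one congruence at a time:
  Start: x ≡ 4 (mod 14).
  Combine with x ≡ 11 (mod 21): gcd(14, 21) = 7; 11 - 4 = 7, which IS divisible by 7, so compatible.
    Write x = 4 + 14·t and substitute into x ≡ 11 (mod 21): 14·t ≡ 11 − 4 = 7 (mod 21).
    Divide the congruence (and modulus) by g = 7: 2·t ≡ 1 (mod 3).
    The inverse of 2 mod 3 is 2 (since 2·2 = 4 = 1·3 + 1), so t ≡ 2·1 = 2 ≡ 2 (mod 3).
    Then x = 4 + 14·2 = 32, valid modulo lcm(14, 21) = 42: x ≡ 32 (mod 42).
  Combine with x ≡ 2 (mod 6): gcd(42, 6) = 6; 2 - 32 = -30, which IS divisible by 6, so compatible.
    Write x = 32 + 42·t and substitute into x ≡ 2 (mod 6): 42·t ≡ 2 − 32 = -30 (mod 6).
    Divide the congruence (and modulus) by g = 6: 7·t ≡ -5 (mod 1).
    Modulo 1 every t works; take t = 0.
    Then x = 32 + 42·0 = 32, valid modulo lcm(42, 6) = 42: x ≡ 32 (mod 42).
Verify: 32 mod 14 = 4, 32 mod 21 = 11, 32 mod 6 = 2.

x ≡ 32 (mod 42).


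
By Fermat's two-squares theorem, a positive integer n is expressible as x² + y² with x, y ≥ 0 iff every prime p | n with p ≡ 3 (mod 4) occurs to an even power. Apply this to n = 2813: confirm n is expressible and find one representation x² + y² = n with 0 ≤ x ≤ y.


Step 1: Factor n = 2813 = 29 · 97.
Step 2: Check the mod-4 condition on each prime factor: 29 ≡ 1 (mod 4), exponent 1; 97 ≡ 1 (mod 4), exponent 1.
All primes ≡ 3 (mod 4) appear to even exponent (or don't appear), so by the two-squares theorem n IS expressible as a sum of two squares.
Step 3: Build a representation. Here n = 29 · 97 is a product of primes ≡ 1 (mod 4). Each prime p ≡ 1 (mod 4) is itself a sum of two squares; find a² by testing p − a² for a perfect square:
  29: 29 − 1² = 28, 29 − 2² = 25 = 5² ⇒ 29 = 2² + 5².
  97: 97 − 1² = 96, 97 − 2² = 93, 97 − 3² = 88, 97 − 4² = 81 = 9² ⇒ 97 = 4² + 9².
  Combine using the Brahmagupta–Fibonacci identity (a² + b²)(c² + d²) = (ac − bd)² + (ad + bc)² = (ac + bd)² + (ad − bc)²:
  29 · 97 = 2813: from (2² + 5²)(4² + 9²), take (2·4 − 5·9, 2·9 + 5·4) = (8 − 45, 18 + 20) = (-37, 38); dropping signs (only squares matter) gives (37, 38); check 37² + 38² = 1369 + 1444 = 2813 ✓.
Step 4: Order so x ≤ y and verify: 37² + 38² = 1369 + 1444 = 2813 = n. ✓

n = 2813 = 37² + 38² (one valid representation with x ≤ y).


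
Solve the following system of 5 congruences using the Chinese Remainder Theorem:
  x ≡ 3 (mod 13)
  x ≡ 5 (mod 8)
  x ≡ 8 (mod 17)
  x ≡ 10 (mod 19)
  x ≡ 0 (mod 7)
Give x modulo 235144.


Product of moduli M = 13 · 8 · 17 · 19 · 7 = 235144.
Merge one congruence at a time:
  Start: x ≡ 3 (mod 13).
  Combine with x ≡ 5 (mod 8); new modulus lcm = 104.
    Write x = 3 + 13·t and substitute into x ≡ 5 (mod 8): 13·t ≡ 5 − 3 = 2 (mod 8).
    Reduce coefficients mod 8: 5·t ≡ 2 (mod 8).
    The inverse of 5 mod 8 is 5 (since 5·5 = 25 = 3·8 + 1), so t ≡ 5·2 = 10 ≡ 2 (mod 8).
    Then x = 3 + 13·2 = 29, valid modulo lcm(13, 8) = 104: x ≡ 29 (mod 104).
  Combine with x ≡ 8 (mod 17); new modulus lcm = 1768.
    Write x = 29 + 104·t and substitute into x ≡ 8 (mod 17): 104·t ≡ 8 − 29 = -21 (mod 17).
    Reduce coefficients mod 17: 2·t ≡ 13 (mod 17).
    The inverse of 2 mod 17 is 9 (since 2·9 = 18 = 1·17 + 1), so t ≡ 9·13 = 117 ≡ 15 (mod 17).
    Then x = 29 + 104·15 = 1589, valid modulo lcm(104, 17) = 1768: x ≡ 1589 (mod 1768).
  Combine with x ≡ 10 (mod 19); new modulus lcm = 33592.
    Write x = 1589 + 1768·t and substitute into x ≡ 10 (mod 19): 1768·t ≡ 10 − 1589 = -1579 (mod 19).
    Reduce coefficients mod 19: 1·t ≡ 17 (mod 19).
    So t ≡ 17 (mod 19).
    Then x = 1589 + 1768·17 = 31645, valid modulo lcm(1768, 19) = 33592: x ≡ 31645 (mod 33592).
  Combine with x ≡ 0 (mod 7); new modulus lcm = 235144.
    Write x = 31645 + 33592·t and substitute into x ≡ 0 (mod 7): 33592·t ≡ 0 − 31645 = -31645 (mod 7).
    Reduce coefficients mod 7: 6·t ≡ 2 (mod 7).
    The inverse of 6 mod 7 is 6 (since 6·6 = 36 = 5·7 + 1), so t ≡ 6·2 = 12 ≡ 5 (mod 7).
    Then x = 31645 + 33592·5 = 199605, valid modulo lcm(33592, 7) = 235144: x ≡ 199605 (mod 235144).
Verify against each original: 199605 mod 13 = 3, 199605 mod 8 = 5, 199605 mod 17 = 8, 199605 mod 19 = 10, 199605 mod 7 = 0.

x ≡ 199605 (mod 235144).


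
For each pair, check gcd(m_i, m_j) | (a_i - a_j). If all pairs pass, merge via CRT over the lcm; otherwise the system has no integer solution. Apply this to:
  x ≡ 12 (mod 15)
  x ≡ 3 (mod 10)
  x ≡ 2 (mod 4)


Moduli 15, 10, 4 are not pairwise coprime, so CRT works modulo lcm(m_i) when all pairwise compatibility conditions hold.
Pairwise compatibility: gcd(m_i, m_j) must divide a_i - a_j for every pair.
Merge one congruence at a time:
  Start: x ≡ 12 (mod 15).
  Combine with x ≡ 3 (mod 10): gcd(15, 10) = 5, and 3 - 12 = -9 is NOT divisible by 5.
    ⇒ system is inconsistent (no integer solution).

No solution (the system is inconsistent).


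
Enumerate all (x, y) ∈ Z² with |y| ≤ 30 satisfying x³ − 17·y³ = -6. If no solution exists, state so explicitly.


The equation is x³ - 17y³ = -6. For fixed y, x³ = 17·y³ − 6, so a solution requires the RHS to be a perfect cube.
Strategy: iterate y from -30 to 30, compute RHS = 17·y³ − 6, and check whether it is a (positive or negative) perfect cube.
Check small values of y:
  y = 0: RHS = -6 is not a perfect cube.
  y = 1: RHS = 11 is not a perfect cube.
  y = -1: RHS = -23 is not a perfect cube.
  y = 2: RHS = 130 is not a perfect cube.
  y = -2: RHS = -142 is not a perfect cube.
  y = 3: RHS = 453 is not a perfect cube.
  y = -3: RHS = -465 is not a perfect cube.
Continuing the search up to |y| = 30 finds no solutions either.
No (x, y) in the scanned range satisfies the equation.

No integer solutions with |y| ≤ 30.


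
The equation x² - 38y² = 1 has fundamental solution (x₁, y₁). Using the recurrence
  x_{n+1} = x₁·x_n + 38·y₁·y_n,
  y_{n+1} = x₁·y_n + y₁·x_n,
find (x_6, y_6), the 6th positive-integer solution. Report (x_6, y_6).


Step 1: Find the fundamental solution (x₁, y₁) of x² - 38y² = 1.
  Expand √38 as a continued fraction. a₀ = ⌊√38⌋ = 6; iterate m_{k+1} = d_k·a_k − m_k, d_{k+1} = (38 − m_{k+1}²)/d_k, a_{k+1} = ⌊(a₀ + m_{k+1})/d_{k+1}⌋ (starting m₀ = 0, d₀ = 1), with convergents p_k = a_k·p_{k-1} + p_{k-2}, q_k = a_k·q_{k-1} + q_{k-2} (p₋₁ = 1, q₋₁ = 0):
  k = 0: a₀ = 6; p₀/q₀ = 6/1; p₀² − 38·q₀² = 36 − 38 = -2.
  k = 1: m = 6, d = 2, a = ⌊(6 + 6)/2⌋ = 6; p/q = (6·6 + 1)/(6·1 + 0) = 37/6; p² − 38·q² = 1369 − 1368 = 1.
  The first convergent with p² − 38·q² = 1 gives the fundamental solution (x₁, y₁) = (37, 6).
Step 2: Apply the recurrence (x_{n+1}, y_{n+1}) = (x₁x_n + 38y₁y_n, x₁y_n + y₁x_n) repeatedly.
  From (x_1, y_1) = (37, 6): x_2 = 37·37 + 38·6·6 = 2737; y_2 = 37·6 + 6·37 = 444.
  From (x_2, y_2) = (2737, 444): x_3 = 37·2737 + 38·6·444 = 202501; y_3 = 37·444 + 6·2737 = 32850.
  From (x_3, y_3) = (202501, 32850): x_4 = 37·202501 + 38·6·32850 = 14982337; y_4 = 37·32850 + 6·202501 = 2430456.
  From (x_4, y_4) = (14982337, 2430456): x_5 = 37·14982337 + 38·6·2430456 = 1108490437; y_5 = 37·2430456 + 6·14982337 = 179820894.
  From (x_5, y_5) = (1108490437, 179820894): x_6 = 37·1108490437 + 38·6·179820894 = 82013310001; y_6 = 37·179820894 + 6·1108490437 = 13304315700.
Step 3: Verify x_6² - 38·y_6² = 6726183017320126620001 - 6726183017320126620000 = 1 (should be 1). ✓

(x_1, y_1) = (37, 6); (x_6, y_6) = (82013310001, 13304315700).


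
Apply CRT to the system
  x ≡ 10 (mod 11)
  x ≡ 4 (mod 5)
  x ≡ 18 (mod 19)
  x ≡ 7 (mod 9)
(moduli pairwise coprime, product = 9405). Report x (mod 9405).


Product of moduli M = 11 · 5 · 19 · 9 = 9405.
Merge one congruence at a time:
  Start: x ≡ 10 (mod 11).
  Combine with x ≡ 4 (mod 5); new modulus lcm = 55.
    Write x = 10 + 11·t and substitute into x ≡ 4 (mod 5): 11·t ≡ 4 − 10 = -6 (mod 5).
    Reduce coefficients mod 5: 1·t ≡ 4 (mod 5).
    So t ≡ 4 (mod 5).
    Then x = 10 + 11·4 = 54, valid modulo lcm(11, 5) = 55: x ≡ 54 (mod 55).
  Combine with x ≡ 18 (mod 19); new modulus lcm = 1045.
    Write x = 54 + 55·t and substitute into x ≡ 18 (mod 19): 55·t ≡ 18 − 54 = -36 (mod 19).
    Reduce coefficients mod 19: 17·t ≡ 2 (mod 19).
    The inverse of 17 mod 19 is 9 (since 17·9 = 153 = 8·19 + 1), so t ≡ 9·2 = 18 ≡ 18 (mod 19).
    Then x = 54 + 55·18 = 1044, valid modulo lcm(55, 19) = 1045: x ≡ 1044 (mod 1045).
  Combine with x ≡ 7 (mod 9); new modulus lcm = 9405.
    Write x = 1044 + 1045·t and substitute into x ≡ 7 (mod 9): 1045·t ≡ 7 − 1044 = -1037 (mod 9).
    Reduce coefficients mod 9: 1·t ≡ 7 (mod 9).
    So t ≡ 7 (mod 9).
    Then x = 1044 + 1045·7 = 8359, valid modulo lcm(1045, 9) = 9405: x ≡ 8359 (mod 9405).
Verify against each original: 8359 mod 11 = 10, 8359 mod 5 = 4, 8359 mod 19 = 18, 8359 mod 9 = 7.

x ≡ 8359 (mod 9405).


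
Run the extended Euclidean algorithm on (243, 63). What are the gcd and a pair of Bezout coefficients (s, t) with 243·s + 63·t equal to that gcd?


Euclidean algorithm on (243, 63) — divide until remainder is 0:
  243 = 3 · 63 + 54
  63 = 1 · 54 + 9
  54 = 6 · 9 + 0
gcd(243, 63) = 9.
Track Bezout coefficients alongside the remainders: start with r₀ = 243 = a·1 + b·0 (s = 1, t = 0) and r₁ = 63 = a·0 + b·1 (s = 0, t = 1); each new remainder r_{k+1} = r_{k-1} − q_k·r_k inherits s_{k+1} = s_{k-1} − q_k·s_k, t_{k+1} = t_{k-1} − q_k·t_k, so r_k = a·s_k + b·t_k at every step:
  q = 3: r = 54, s = 1 − 3·0 = 1, t = 0 − 3·1 = -3  (check: 243·1 + 63·(-3) = 54)
  q = 1: r = 9, s = 0 − 1·1 = -1, t = 1 − 1·(-3) = 4  (check: 243·(-1) + 63·4 = 9)
The row with r = 9 (the gcd) gives the Bezout coefficients s = -1, t = 4.
Result: 243 · (-1) + 63 · (4) = 9.

gcd(243, 63) = 9; s = -1, t = 4 (check: 243·(-1) + 63·4 = 9).


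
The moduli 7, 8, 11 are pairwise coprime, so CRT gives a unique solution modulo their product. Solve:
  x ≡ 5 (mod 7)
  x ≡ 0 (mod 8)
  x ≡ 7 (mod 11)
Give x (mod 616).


Moduli 7, 8, 11 are pairwise coprime; by CRT there is a unique solution modulo M = 7 · 8 · 11 = 616.
Solve pairwise, accumulating the modulus:
  Start with x ≡ 5 (mod 7).
  Combine with x ≡ 0 (mod 8): since gcd(7, 8) = 1, we get a unique residue mod 56.
    Write x = 5 + 7·t and substitute into x ≡ 0 (mod 8): 7·t ≡ 0 − 5 = -5 (mod 8).
    Reduce coefficients mod 8: 7·t ≡ 3 (mod 8).
    The inverse of 7 mod 8 is 7 (since 7·7 = 49 = 6·8 + 1), so t ≡ 7·3 = 21 ≡ 5 (mod 8).
    Then x = 5 + 7·5 = 40, valid modulo lcm(7, 8) = 56: x ≡ 40 (mod 56).
  Combine with x ≡ 7 (mod 11): since gcd(56, 11) = 1, we get a unique residue mod 616.
    Write x = 40 + 56·t and substitute into x ≡ 7 (mod 11): 56·t ≡ 7 − 40 = -33 (mod 11).
    Reduce coefficients mod 11: 1·t ≡ 0 (mod 11).
    So t ≡ 0 (mod 11).
    Then x = 40 + 56·0 = 40, valid modulo lcm(56, 11) = 616: x ≡ 40 (mod 616).
Verify: 40 mod 7 = 5 ✓, 40 mod 8 = 0 ✓, 40 mod 11 = 7 ✓.

x ≡ 40 (mod 616).


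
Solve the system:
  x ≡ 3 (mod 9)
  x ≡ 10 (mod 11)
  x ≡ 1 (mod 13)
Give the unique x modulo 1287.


Moduli 9, 11, 13 are pairwise coprime; by CRT there is a unique solution modulo M = 9 · 11 · 13 = 1287.
Solve pairwise, accumulating the modulus:
  Start with x ≡ 3 (mod 9).
  Combine with x ≡ 10 (mod 11): since gcd(9, 11) = 1, we get a unique residue mod 99.
    Write x = 3 + 9·t and substitute into x ≡ 10 (mod 11): 9·t ≡ 10 − 3 = 7 (mod 11).
    The inverse of 9 mod 11 is 5 (since 9·5 = 45 = 4·11 + 1), so t ≡ 5·7 = 35 ≡ 2 (mod 11).
    Then x = 3 + 9·2 = 21, valid modulo lcm(9, 11) = 99: x ≡ 21 (mod 99).
  Combine with x ≡ 1 (mod 13): since gcd(99, 13) = 1, we get a unique residue mod 1287.
    Write x = 21 + 99·t and substitute into x ≡ 1 (mod 13): 99·t ≡ 1 − 21 = -20 (mod 13).
    Reduce coefficients mod 13: 8·t ≡ 6 (mod 13).
    The inverse of 8 mod 13 is 5 (since 8·5 = 40 = 3·13 + 1), so t ≡ 5·6 = 30 ≡ 4 (mod 13).
    Then x = 21 + 99·4 = 417, valid modulo lcm(99, 13) = 1287: x ≡ 417 (mod 1287).
Verify: 417 mod 9 = 3 ✓, 417 mod 11 = 10 ✓, 417 mod 13 = 1 ✓.

x ≡ 417 (mod 1287).


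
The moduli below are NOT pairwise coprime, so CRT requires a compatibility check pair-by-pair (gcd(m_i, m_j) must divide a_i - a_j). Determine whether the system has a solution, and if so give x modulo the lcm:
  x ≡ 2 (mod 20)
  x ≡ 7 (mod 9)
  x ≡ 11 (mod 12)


Moduli 20, 9, 12 are not pairwise coprime, so CRT works modulo lcm(m_i) when all pairwise compatibility conditions hold.
Pairwise compatibility: gcd(m_i, m_j) must divide a_i - a_j for every pair.
Merge one congruence at a time:
  Start: x ≡ 2 (mod 20).
  Combine with x ≡ 7 (mod 9): gcd(20, 9) = 1; 7 - 2 = 5, which IS divisible by 1, so compatible.
    Write x = 2 + 20·t and substitute into x ≡ 7 (mod 9): 20·t ≡ 7 − 2 = 5 (mod 9).
    Reduce coefficients mod 9: 2·t ≡ 5 (mod 9).
    The inverse of 2 mod 9 is 5 (since 2·5 = 10 = 1·9 + 1), so t ≡ 5·5 = 25 ≡ 7 (mod 9).
    Then x = 2 + 20·7 = 142, valid modulo lcm(20, 9) = 180: x ≡ 142 (mod 180).
  Combine with x ≡ 11 (mod 12): gcd(180, 12) = 12, and 11 - 142 = -131 is NOT divisible by 12.
    ⇒ system is inconsistent (no integer solution).

No solution (the system is inconsistent).


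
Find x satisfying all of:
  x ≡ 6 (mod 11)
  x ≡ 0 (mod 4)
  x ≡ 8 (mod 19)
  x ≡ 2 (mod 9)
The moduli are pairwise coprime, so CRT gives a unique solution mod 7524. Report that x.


Product of moduli M = 11 · 4 · 19 · 9 = 7524.
Merge one congruence at a time:
  Start: x ≡ 6 (mod 11).
  Combine with x ≡ 0 (mod 4); new modulus lcm = 44.
    Write x = 6 + 11·t and substitute into x ≡ 0 (mod 4): 11·t ≡ 0 − 6 = -6 (mod 4).
    Reduce coefficients mod 4: 3·t ≡ 2 (mod 4).
    The inverse of 3 mod 4 is 3 (since 3·3 = 9 = 2·4 + 1), so t ≡ 3·2 = 6 ≡ 2 (mod 4).
    Then x = 6 + 11·2 = 28, valid modulo lcm(11, 4) = 44: x ≡ 28 (mod 44).
  Combine with x ≡ 8 (mod 19); new modulus lcm = 836.
    Write x = 28 + 44·t and substitute into x ≡ 8 (mod 19): 44·t ≡ 8 − 28 = -20 (mod 19).
    Reduce coefficients mod 19: 6·t ≡ 18 (mod 19).
    The inverse of 6 mod 19 is 16 (since 6·16 = 96 = 5·19 + 1), so t ≡ 16·18 = 288 ≡ 3 (mod 19).
    Then x = 28 + 44·3 = 160, valid modulo lcm(44, 19) = 836: x ≡ 160 (mod 836).
  Combine with x ≡ 2 (mod 9); new modulus lcm = 7524.
    Write x = 160 + 836·t and substitute into x ≡ 2 (mod 9): 836·t ≡ 2 − 160 = -158 (mod 9).
    Reduce coefficients mod 9: 8·t ≡ 4 (mod 9).
    The inverse of 8 mod 9 is 8 (since 8·8 = 64 = 7·9 + 1), so t ≡ 8·4 = 32 ≡ 5 (mod 9).
    Then x = 160 + 836·5 = 4340, valid modulo lcm(836, 9) = 7524: x ≡ 4340 (mod 7524).
Verify against each original: 4340 mod 11 = 6, 4340 mod 4 = 0, 4340 mod 19 = 8, 4340 mod 9 = 2.

x ≡ 4340 (mod 7524).


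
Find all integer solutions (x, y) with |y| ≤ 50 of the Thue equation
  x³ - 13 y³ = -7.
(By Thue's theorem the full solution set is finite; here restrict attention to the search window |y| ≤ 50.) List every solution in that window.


The equation is x³ - 13y³ = -7. For fixed y, x³ = 13·y³ − 7, so a solution requires the RHS to be a perfect cube.
Strategy: iterate y from -50 to 50, compute RHS = 13·y³ − 7, and check whether it is a (positive or negative) perfect cube.
Check small values of y:
  y = 0: RHS = -7 is not a perfect cube.
  y = 1: RHS = 6 is not a perfect cube.
  y = -1: RHS = -20 is not a perfect cube.
  y = 2: RHS = 97 is not a perfect cube.
  y = -2: RHS = -111 is not a perfect cube.
  y = 3: RHS = 344 is not a perfect cube.
  y = -3: RHS = -358 is not a perfect cube.
Continuing the search up to |y| = 50 finds no solutions either.
No (x, y) in the scanned range satisfies the equation.

No integer solutions with |y| ≤ 50.


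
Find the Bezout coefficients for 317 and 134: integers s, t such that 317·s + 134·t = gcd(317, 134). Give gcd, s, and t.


Euclidean algorithm on (317, 134) — divide until remainder is 0:
  317 = 2 · 134 + 49
  134 = 2 · 49 + 36
  49 = 1 · 36 + 13
  36 = 2 · 13 + 10
  13 = 1 · 10 + 3
  10 = 3 · 3 + 1
  3 = 3 · 1 + 0
gcd(317, 134) = 1.
Track Bezout coefficients alongside the remainders: start with r₀ = 317 = a·1 + b·0 (s = 1, t = 0) and r₁ = 134 = a·0 + b·1 (s = 0, t = 1); each new remainder r_{k+1} = r_{k-1} − q_k·r_k inherits s_{k+1} = s_{k-1} − q_k·s_k, t_{k+1} = t_{k-1} − q_k·t_k, so r_k = a·s_k + b·t_k at every step:
  q = 2: r = 49, s = 1 − 2·0 = 1, t = 0 − 2·1 = -2  (check: 317·1 + 134·(-2) = 49)
  q = 2: r = 36, s = 0 − 2·1 = -2, t = 1 − 2·(-2) = 5  (check: 317·(-2) + 134·5 = 36)
  q = 1: r = 13, s = 1 − 1·(-2) = 3, t = -2 − 1·5 = -7  (check: 317·3 + 134·(-7) = 13)
  q = 2: r = 10, s = -2 − 2·3 = -8, t = 5 − 2·(-7) = 19  (check: 317·(-8) + 134·19 = 10)
  q = 1: r = 3, s = 3 − 1·(-8) = 11, t = -7 − 1·19 = -26  (check: 317·11 + 134·(-26) = 3)
  q = 3: r = 1, s = -8 − 3·11 = -41, t = 19 − 3·(-26) = 97  (check: 317·(-41) + 134·97 = 1)
The row with r = 1 (the gcd) gives the Bezout coefficients s = -41, t = 97.
Result: 317 · (-41) + 134 · (97) = 1.

gcd(317, 134) = 1; s = -41, t = 97 (check: 317·(-41) + 134·97 = 1).


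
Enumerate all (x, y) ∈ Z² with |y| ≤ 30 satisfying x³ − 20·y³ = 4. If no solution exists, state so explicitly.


The equation is x³ - 20y³ = 4. For fixed y, x³ = 20·y³ + 4, so a solution requires the RHS to be a perfect cube.
Strategy: iterate y from -30 to 30, compute RHS = 20·y³ + 4, and check whether it is a (positive or negative) perfect cube.
Check small values of y:
  y = 0: RHS = 4 is not a perfect cube.
  y = 1: RHS = 24 is not a perfect cube.
  y = -1: RHS = -16 is not a perfect cube.
  y = 2: RHS = 164 is not a perfect cube.
  y = -2: RHS = -156 is not a perfect cube.
  y = 3: RHS = 544 is not a perfect cube.
  y = -3: RHS = -536 is not a perfect cube.
Continuing the search up to |y| = 30 finds no solutions either.
No (x, y) in the scanned range satisfies the equation.

No integer solutions with |y| ≤ 30.


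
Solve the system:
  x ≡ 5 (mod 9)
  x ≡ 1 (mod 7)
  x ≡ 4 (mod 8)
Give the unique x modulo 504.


Moduli 9, 7, 8 are pairwise coprime; by CRT there is a unique solution modulo M = 9 · 7 · 8 = 504.
Solve pairwise, accumulating the modulus:
  Start with x ≡ 5 (mod 9).
  Combine with x ≡ 1 (mod 7): since gcd(9, 7) = 1, we get a unique residue mod 63.
    Write x = 5 + 9·t and substitute into x ≡ 1 (mod 7): 9·t ≡ 1 − 5 = -4 (mod 7).
    Reduce coefficients mod 7: 2·t ≡ 3 (mod 7).
    The inverse of 2 mod 7 is 4 (since 2·4 = 8 = 1·7 + 1), so t ≡ 4·3 = 12 ≡ 5 (mod 7).
    Then x = 5 + 9·5 = 50, valid modulo lcm(9, 7) = 63: x ≡ 50 (mod 63).
  Combine with x ≡ 4 (mod 8): since gcd(63, 8) = 1, we get a unique residue mod 504.
    Write x = 50 + 63·t and substitute into x ≡ 4 (mod 8): 63·t ≡ 4 − 50 = -46 (mod 8).
    Reduce coefficients mod 8: 7·t ≡ 2 (mod 8).
    The inverse of 7 mod 8 is 7 (since 7·7 = 49 = 6·8 + 1), so t ≡ 7·2 = 14 ≡ 6 (mod 8).
    Then x = 50 + 63·6 = 428, valid modulo lcm(63, 8) = 504: x ≡ 428 (mod 504).
Verify: 428 mod 9 = 5 ✓, 428 mod 7 = 1 ✓, 428 mod 8 = 4 ✓.

x ≡ 428 (mod 504).


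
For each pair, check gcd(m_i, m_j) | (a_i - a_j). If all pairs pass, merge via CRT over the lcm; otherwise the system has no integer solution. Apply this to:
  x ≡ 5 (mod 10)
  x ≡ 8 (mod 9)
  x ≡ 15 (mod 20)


Moduli 10, 9, 20 are not pairwise coprime, so CRT works modulo lcm(m_i) when all pairwise compatibility conditions hold.
Pairwise compatibility: gcd(m_i, m_j) must divide a_i - a_j for every pair.
Merge one congruence at a time:
  Start: x ≡ 5 (mod 10).
  Combine with x ≡ 8 (mod 9): gcd(10, 9) = 1; 8 - 5 = 3, which IS divisible by 1, so compatible.
    Write x = 5 + 10·t and substitute into x ≡ 8 (mod 9): 10·t ≡ 8 − 5 = 3 (mod 9).
    Reduce coefficients mod 9: 1·t ≡ 3 (mod 9).
    So t ≡ 3 (mod 9).
    Then x = 5 + 10·3 = 35, valid modulo lcm(10, 9) = 90: x ≡ 35 (mod 90).
  Combine with x ≡ 15 (mod 20): gcd(90, 20) = 10; 15 - 35 = -20, which IS divisible by 10, so compatible.
    Write x = 35 + 90·t and substitute into x ≡ 15 (mod 20): 90·t ≡ 15 − 35 = -20 (mod 20).
    Divide the congruence (and modulus) by g = 10: 9·t ≡ -2 (mod 2).
    Reduce coefficients mod 2: 1·t ≡ 0 (mod 2).
    So t ≡ 0 (mod 2).
    Then x = 35 + 90·0 = 35, valid modulo lcm(90, 20) = 180: x ≡ 35 (mod 180).
Verify: 35 mod 10 = 5, 35 mod 9 = 8, 35 mod 20 = 15.

x ≡ 35 (mod 180).


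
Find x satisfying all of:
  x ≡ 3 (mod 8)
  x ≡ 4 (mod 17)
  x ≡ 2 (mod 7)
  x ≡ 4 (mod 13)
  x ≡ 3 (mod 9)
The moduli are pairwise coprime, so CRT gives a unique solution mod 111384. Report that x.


Product of moduli M = 8 · 17 · 7 · 13 · 9 = 111384.
Merge one congruence at a time:
  Start: x ≡ 3 (mod 8).
  Combine with x ≡ 4 (mod 17); new modulus lcm = 136.
    Write x = 3 + 8·t and substitute into x ≡ 4 (mod 17): 8·t ≡ 4 − 3 = 1 (mod 17).
    The inverse of 8 mod 17 is 15 (since 8·15 = 120 = 7·17 + 1), so t ≡ 15·1 = 15 ≡ 15 (mod 17).
    Then x = 3 + 8·15 = 123, valid modulo lcm(8, 17) = 136: x ≡ 123 (mod 136).
  Combine with x ≡ 2 (mod 7); new modulus lcm = 952.
    Write x = 123 + 136·t and substitute into x ≡ 2 (mod 7): 136·t ≡ 2 − 123 = -121 (mod 7).
    Reduce coefficients mod 7: 3·t ≡ 5 (mod 7).
    The inverse of 3 mod 7 is 5 (since 3·5 = 15 = 2·7 + 1), so t ≡ 5·5 = 25 ≡ 4 (mod 7).
    Then x = 123 + 136·4 = 667, valid modulo lcm(136, 7) = 952: x ≡ 667 (mod 952).
  Combine with x ≡ 4 (mod 13); new modulus lcm = 12376.
    Write x = 667 + 952·t and substitute into x ≡ 4 (mod 13): 952·t ≡ 4 − 667 = -663 (mod 13).
    Reduce coefficients mod 13: 3·t ≡ 0 (mod 13).
    The inverse of 3 mod 13 is 9 (since 3·9 = 27 = 2·13 + 1), so t ≡ 9·0 = 0 ≡ 0 (mod 13).
    Then x = 667 + 952·0 = 667, valid modulo lcm(952, 13) = 12376: x ≡ 667 (mod 12376).
  Combine with x ≡ 3 (mod 9); new modulus lcm = 111384.
    Write x = 667 + 12376·t and substitute into x ≡ 3 (mod 9): 12376·t ≡ 3 − 667 = -664 (mod 9).
    Reduce coefficients mod 9: 1·t ≡ 2 (mod 9).
    So t ≡ 2 (mod 9).
    Then x = 667 + 12376·2 = 25419, valid modulo lcm(12376, 9) = 111384: x ≡ 25419 (mod 111384).
Verify against each original: 25419 mod 8 = 3, 25419 mod 17 = 4, 25419 mod 7 = 2, 25419 mod 13 = 4, 25419 mod 9 = 3.

x ≡ 25419 (mod 111384).


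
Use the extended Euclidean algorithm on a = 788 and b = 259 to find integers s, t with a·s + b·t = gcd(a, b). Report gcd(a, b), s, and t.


Euclidean algorithm on (788, 259) — divide until remainder is 0:
  788 = 3 · 259 + 11
  259 = 23 · 11 + 6
  11 = 1 · 6 + 5
  6 = 1 · 5 + 1
  5 = 5 · 1 + 0
gcd(788, 259) = 1.
Track Bezout coefficients alongside the remainders: start with r₀ = 788 = a·1 + b·0 (s = 1, t = 0) and r₁ = 259 = a·0 + b·1 (s = 0, t = 1); each new remainder r_{k+1} = r_{k-1} − q_k·r_k inherits s_{k+1} = s_{k-1} − q_k·s_k, t_{k+1} = t_{k-1} − q_k·t_k, so r_k = a·s_k + b·t_k at every step:
  q = 3: r = 11, s = 1 − 3·0 = 1, t = 0 − 3·1 = -3  (check: 788·1 + 259·(-3) = 11)
  q = 23: r = 6, s = 0 − 23·1 = -23, t = 1 − 23·(-3) = 70  (check: 788·(-23) + 259·70 = 6)
  q = 1: r = 5, s = 1 − 1·(-23) = 24, t = -3 − 1·70 = -73  (check: 788·24 + 259·(-73) = 5)
  q = 1: r = 1, s = -23 − 1·24 = -47, t = 70 − 1·(-73) = 143  (check: 788·(-47) + 259·143 = 1)
The row with r = 1 (the gcd) gives the Bezout coefficients s = -47, t = 143.
Result: 788 · (-47) + 259 · (143) = 1.

gcd(788, 259) = 1; s = -47, t = 143 (check: 788·(-47) + 259·143 = 1).


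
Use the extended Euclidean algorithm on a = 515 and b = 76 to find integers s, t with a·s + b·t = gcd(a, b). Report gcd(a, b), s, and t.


Euclidean algorithm on (515, 76) — divide until remainder is 0:
  515 = 6 · 76 + 59
  76 = 1 · 59 + 17
  59 = 3 · 17 + 8
  17 = 2 · 8 + 1
  8 = 8 · 1 + 0
gcd(515, 76) = 1.
Track Bezout coefficients alongside the remainders: start with r₀ = 515 = a·1 + b·0 (s = 1, t = 0) and r₁ = 76 = a·0 + b·1 (s = 0, t = 1); each new remainder r_{k+1} = r_{k-1} − q_k·r_k inherits s_{k+1} = s_{k-1} − q_k·s_k, t_{k+1} = t_{k-1} − q_k·t_k, so r_k = a·s_k + b·t_k at every step:
  q = 6: r = 59, s = 1 − 6·0 = 1, t = 0 − 6·1 = -6  (check: 515·1 + 76·(-6) = 59)
  q = 1: r = 17, s = 0 − 1·1 = -1, t = 1 − 1·(-6) = 7  (check: 515·(-1) + 76·7 = 17)
  q = 3: r = 8, s = 1 − 3·(-1) = 4, t = -6 − 3·7 = -27  (check: 515·4 + 76·(-27) = 8)
  q = 2: r = 1, s = -1 − 2·4 = -9, t = 7 − 2·(-27) = 61  (check: 515·(-9) + 76·61 = 1)
The row with r = 1 (the gcd) gives the Bezout coefficients s = -9, t = 61.
Result: 515 · (-9) + 76 · (61) = 1.

gcd(515, 76) = 1; s = -9, t = 61 (check: 515·(-9) + 76·61 = 1).


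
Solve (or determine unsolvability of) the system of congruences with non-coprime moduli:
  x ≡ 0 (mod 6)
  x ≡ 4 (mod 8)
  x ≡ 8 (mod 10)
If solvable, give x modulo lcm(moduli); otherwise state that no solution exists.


Moduli 6, 8, 10 are not pairwise coprime, so CRT works modulo lcm(m_i) when all pairwise compatibility conditions hold.
Pairwise compatibility: gcd(m_i, m_j) must divide a_i - a_j for every pair.
Merge one congruence at a time:
  Start: x ≡ 0 (mod 6).
  Combine with x ≡ 4 (mod 8): gcd(6, 8) = 2; 4 - 0 = 4, which IS divisible by 2, so compatible.
    Write x = 0 + 6·t and substitute into x ≡ 4 (mod 8): 6·t ≡ 4 − 0 = 4 (mod 8).
    Divide the congruence (and modulus) by g = 2: 3·t ≡ 2 (mod 4).
    The inverse of 3 mod 4 is 3 (since 3·3 = 9 = 2·4 + 1), so t ≡ 3·2 = 6 ≡ 2 (mod 4).
    Then x = 0 + 6·2 = 12, valid modulo lcm(6, 8) = 24: x ≡ 12 (mod 24).
  Combine with x ≡ 8 (mod 10): gcd(24, 10) = 2; 8 - 12 = -4, which IS divisible by 2, so compatible.
    Write x = 12 + 24·t and substitute into x ≡ 8 (mod 10): 24·t ≡ 8 − 12 = -4 (mod 10).
    Divide the congruence (and modulus) by g = 2: 12·t ≡ -2 (mod 5).
    Reduce coefficients mod 5: 2·t ≡ 3 (mod 5).
    The inverse of 2 mod 5 is 3 (since 2·3 = 6 = 1·5 + 1), so t ≡ 3·3 = 9 ≡ 4 (mod 5).
    Then x = 12 + 24·4 = 108, valid modulo lcm(24, 10) = 120: x ≡ 108 (mod 120).
Verify: 108 mod 6 = 0, 108 mod 8 = 4, 108 mod 10 = 8.

x ≡ 108 (mod 120).


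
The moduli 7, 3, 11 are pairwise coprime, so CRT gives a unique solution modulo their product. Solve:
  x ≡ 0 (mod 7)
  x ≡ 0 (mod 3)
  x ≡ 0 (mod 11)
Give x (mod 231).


Moduli 7, 3, 11 are pairwise coprime; by CRT there is a unique solution modulo M = 7 · 3 · 11 = 231.
Solve pairwise, accumulating the modulus:
  Start with x ≡ 0 (mod 7).
  Combine with x ≡ 0 (mod 3): since gcd(7, 3) = 1, we get a unique residue mod 21.
    Write x = 0 + 7·t and substitute into x ≡ 0 (mod 3): 7·t ≡ 0 − 0 = 0 (mod 3).
    Reduce coefficients mod 3: 1·t ≡ 0 (mod 3).
    So t ≡ 0 (mod 3).
    Then x = 0 + 7·0 = 0, valid modulo lcm(7, 3) = 21: x ≡ 0 (mod 21).
  Combine with x ≡ 0 (mod 11): since gcd(21, 11) = 1, we get a unique residue mod 231.
    Write x = 0 + 21·t and substitute into x ≡ 0 (mod 11): 21·t ≡ 0 − 0 = 0 (mod 11).
    Reduce coefficients mod 11: 10·t ≡ 0 (mod 11).
    The inverse of 10 mod 11 is 10 (since 10·10 = 100 = 9·11 + 1), so t ≡ 10·0 = 0 ≡ 0 (mod 11).
    Then x = 0 + 21·0 = 0, valid modulo lcm(21, 11) = 231: x ≡ 0 (mod 231).
Verify: 0 mod 7 = 0 ✓, 0 mod 3 = 0 ✓, 0 mod 11 = 0 ✓.

x ≡ 0 (mod 231).


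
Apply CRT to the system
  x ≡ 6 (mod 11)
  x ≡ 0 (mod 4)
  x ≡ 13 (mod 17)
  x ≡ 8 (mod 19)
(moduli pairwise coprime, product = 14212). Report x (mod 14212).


Product of moduli M = 11 · 4 · 17 · 19 = 14212.
Merge one congruence at a time:
  Start: x ≡ 6 (mod 11).
  Combine with x ≡ 0 (mod 4); new modulus lcm = 44.
    Write x = 6 + 11·t and substitute into x ≡ 0 (mod 4): 11·t ≡ 0 − 6 = -6 (mod 4).
    Reduce coefficients mod 4: 3·t ≡ 2 (mod 4).
    The inverse of 3 mod 4 is 3 (since 3·3 = 9 = 2·4 + 1), so t ≡ 3·2 = 6 ≡ 2 (mod 4).
    Then x = 6 + 11·2 = 28, valid modulo lcm(11, 4) = 44: x ≡ 28 (mod 44).
  Combine with x ≡ 13 (mod 17); new modulus lcm = 748.
    Write x = 28 + 44·t and substitute into x ≡ 13 (mod 17): 44·t ≡ 13 − 28 = -15 (mod 17).
    Reduce coefficients mod 17: 10·t ≡ 2 (mod 17).
    The inverse of 10 mod 17 is 12 (since 10·12 = 120 = 7·17 + 1), so t ≡ 12·2 = 24 ≡ 7 (mod 17).
    Then x = 28 + 44·7 = 336, valid modulo lcm(44, 17) = 748: x ≡ 336 (mod 748).
  Combine with x ≡ 8 (mod 19); new modulus lcm = 14212.
    Write x = 336 + 748·t and substitute into x ≡ 8 (mod 19): 748·t ≡ 8 − 336 = -328 (mod 19).
    Reduce coefficients mod 19: 7·t ≡ 14 (mod 19).
    The inverse of 7 mod 19 is 11 (since 7·11 = 77 = 4·19 + 1), so t ≡ 11·14 = 154 ≡ 2 (mod 19).
    Then x = 336 + 748·2 = 1832, valid modulo lcm(748, 19) = 14212: x ≡ 1832 (mod 14212).
Verify against each original: 1832 mod 11 = 6, 1832 mod 4 = 0, 1832 mod 17 = 13, 1832 mod 19 = 8.

x ≡ 1832 (mod 14212).


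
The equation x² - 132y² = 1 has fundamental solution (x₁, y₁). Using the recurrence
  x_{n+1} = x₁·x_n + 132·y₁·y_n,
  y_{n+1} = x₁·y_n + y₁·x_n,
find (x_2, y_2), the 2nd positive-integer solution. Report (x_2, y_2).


Step 1: Find the fundamental solution (x₁, y₁) of x² - 132y² = 1.
  Expand √132 as a continued fraction. a₀ = ⌊√132⌋ = 11; iterate m_{k+1} = d_k·a_k − m_k, d_{k+1} = (132 − m_{k+1}²)/d_k, a_{k+1} = ⌊(a₀ + m_{k+1})/d_{k+1}⌋ (starting m₀ = 0, d₀ = 1), with convergents p_k = a_k·p_{k-1} + p_{k-2}, q_k = a_k·q_{k-1} + q_{k-2} (p₋₁ = 1, q₋₁ = 0):
  k = 0: a₀ = 11; p₀/q₀ = 11/1; p₀² − 132·q₀² = 121 − 132 = -11.
  k = 1: m = 11, d = 11, a = ⌊(11 + 11)/11⌋ = 2; p/q = (2·11 + 1)/(2·1 + 0) = 23/2; p² − 132·q² = 529 − 528 = 1.
  The first convergent with p² − 132·q² = 1 gives the fundamental solution (x₁, y₁) = (23, 2).
Step 2: Apply the recurrence (x_{n+1}, y_{n+1}) = (x₁x_n + 132y₁y_n, x₁y_n + y₁x_n) repeatedly.
  From (x_1, y_1) = (23, 2): x_2 = 23·23 + 132·2·2 = 1057; y_2 = 23·2 + 2·23 = 92.
Step 3: Verify x_2² - 132·y_2² = 1117249 - 1117248 = 1 (should be 1). ✓

(x_1, y_1) = (23, 2); (x_2, y_2) = (1057, 92).


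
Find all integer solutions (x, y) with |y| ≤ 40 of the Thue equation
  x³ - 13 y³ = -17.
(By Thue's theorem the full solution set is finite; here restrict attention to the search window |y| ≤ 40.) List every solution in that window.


The equation is x³ - 13y³ = -17. For fixed y, x³ = 13·y³ − 17, so a solution requires the RHS to be a perfect cube.
Strategy: iterate y from -40 to 40, compute RHS = 13·y³ − 17, and check whether it is a (positive or negative) perfect cube.
Check small values of y:
  y = 0: RHS = -17 is not a perfect cube.
  y = 1: RHS = -4 is not a perfect cube.
  y = -1: RHS = -30 is not a perfect cube.
  y = 2: RHS = 87 is not a perfect cube.
  y = -2: RHS = -121 is not a perfect cube.
  y = 3: RHS = 334 is not a perfect cube.
  y = -3: RHS = -368 is not a perfect cube.
Continuing the search up to |y| = 40 finds no solutions either.
No (x, y) in the scanned range satisfies the equation.

No integer solutions with |y| ≤ 40.
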